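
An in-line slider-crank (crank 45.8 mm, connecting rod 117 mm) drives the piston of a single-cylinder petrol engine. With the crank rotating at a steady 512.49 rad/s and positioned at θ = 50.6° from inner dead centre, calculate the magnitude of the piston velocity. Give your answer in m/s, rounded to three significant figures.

ω = 512.5 rad/s
For an in-line slider-crank, x = r cosθ + √(L² − r² sin²θ), so v = −rω sinθ·[1 + r cosθ/√(L² − r² sin²θ)].
With r = 0.0458 m, L = 0.117 m, θ = 50.6°: √(L² − r² sin²θ) = 0.11152 m.
v = −0.0458·512.5·0.77273·[1 + 0.0458·0.63473/0.11152] = -22.866 m/s.
|v| = 22.866 m/s.

22.9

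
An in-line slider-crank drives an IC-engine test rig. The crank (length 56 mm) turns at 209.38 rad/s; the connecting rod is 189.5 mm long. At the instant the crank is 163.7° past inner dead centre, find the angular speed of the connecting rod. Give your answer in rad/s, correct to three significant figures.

59.6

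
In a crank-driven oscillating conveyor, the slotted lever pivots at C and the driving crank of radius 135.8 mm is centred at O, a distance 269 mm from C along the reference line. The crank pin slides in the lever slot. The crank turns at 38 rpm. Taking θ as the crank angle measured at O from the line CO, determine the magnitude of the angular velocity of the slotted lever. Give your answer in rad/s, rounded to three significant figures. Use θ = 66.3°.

ω = 3.979 rad/s (from 38 rpm).
Crank pin A relative to C: A = (d + r cosθ, r sinθ); lever angle φ = atan2(r sinθ, d + r cosθ).
Differentiating tanφ: φ̇ = rω(d cosθ + r)/(d² + r² + 2dr cosθ).
d² + r² + 2dr cosθ = |CA|² = 0.120169 m²;  d cosθ + r = +0.24392 m.
|ω_lever| = |0.1358·3.979·+0.24392| / 0.120169 = 1.0969 rad/s.

1.10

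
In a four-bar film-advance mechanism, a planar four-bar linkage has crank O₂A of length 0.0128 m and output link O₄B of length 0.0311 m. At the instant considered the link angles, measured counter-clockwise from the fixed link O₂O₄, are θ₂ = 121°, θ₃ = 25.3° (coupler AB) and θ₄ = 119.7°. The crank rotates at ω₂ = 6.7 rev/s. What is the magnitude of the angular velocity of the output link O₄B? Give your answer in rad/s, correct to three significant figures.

17.3

ω₂ = 42.1 rad/s (from 6.7 rev/s).
Differentiating the loop-closure r₂e^{iθ₂}+r₃e^{iθ₃}=r₁+r₄e^{iθ₄} gives r₂ω₂e^{iθ₂}+r₃ω₃e^{iθ₃}=r₄ω₄e^{iθ₄}.
Eliminating the other unknown: ω₄ = r₂ω₂ sin(θ₂−θ₃) / [r₄ sin(θ₄−θ₃)].
Numerator sine = +0.99506; denominator sine = +0.99705.
Result = 0.0128·42.1·(+0.99506) / (0.0311·(+0.99705)) = +17.292 rad/s; magnitude 17.292 rad/s.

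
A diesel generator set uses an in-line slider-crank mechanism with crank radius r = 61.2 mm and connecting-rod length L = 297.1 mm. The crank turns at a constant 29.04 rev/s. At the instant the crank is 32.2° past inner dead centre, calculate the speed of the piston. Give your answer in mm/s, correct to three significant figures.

ω = 2π·29 = 182.5 rad/s
For an in-line slider-crank, x = r cosθ + √(L² − r² sin²θ), so v = −rω sinθ·[1 + r cosθ/√(L² − r² sin²θ)].
With r = 0.0612 m, L = 0.2971 m, θ = 32.2°: √(L² − r² sin²θ) = 0.2953 m.
v = −0.0612·182.5·0.53288·[1 + 0.0612·0.84619/0.2953] = -6.994 m/s.
|v| = 6.994 m/s = 6994 mm/s.

6990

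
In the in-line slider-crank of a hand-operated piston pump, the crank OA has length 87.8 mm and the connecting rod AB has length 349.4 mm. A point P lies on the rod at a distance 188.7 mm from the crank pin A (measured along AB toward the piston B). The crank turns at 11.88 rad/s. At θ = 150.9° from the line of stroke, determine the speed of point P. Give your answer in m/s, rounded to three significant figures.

0.613

ω = 11.88 rad/s.  Crank-pin speed |V_A| = rω = 1.0431 m/s, perpendicular to OA.
Rod angle: sinφ = −(r/L) sinθ ⇒ φ = -7.020°; ω_rod = −rω cosθ/√(L²−r²sin²θ) = +2.6282 rad/s.
V_P = V_A + ω_rod × AP, with AP = 0.1887 m along the rod.
Components: V_Px = −rω sinθ − a·ω_rod·sinφ = -0.44667 m/s;  V_Py = rω cosθ + a·ω_rod·cosφ = -0.41918 m/s.
|V_P| = √(V_Px² + V_Py²) = 0.61256 m/s.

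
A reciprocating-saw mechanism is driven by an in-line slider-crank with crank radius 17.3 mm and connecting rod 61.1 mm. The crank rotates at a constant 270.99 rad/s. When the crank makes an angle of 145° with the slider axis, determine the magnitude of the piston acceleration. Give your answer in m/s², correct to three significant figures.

ω = 271 rad/s
x(θ) = r cosθ + √(L² − r² sin²θ); with ω constant, a = ω²·d²x/dθ².
d²x/dθ² = −r cosθ − r²(cos2θ)/√u − r⁴ sin²2θ/(4u^{3/2}),  u = L² − r² sin²θ = 0.00363475 m².
Substituting r = 0.0173 m, L = 0.0611 m, θ = 145°: d²x/dθ² = +0.012383 m.
a = ω²·d²x/dθ² = (271)²·(+0.012383) = +909.37 m/s²;  |a| = 909.37 m/s².

909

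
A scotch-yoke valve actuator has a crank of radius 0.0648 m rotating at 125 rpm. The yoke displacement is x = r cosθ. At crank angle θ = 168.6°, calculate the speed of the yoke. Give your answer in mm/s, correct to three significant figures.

ω = 13.09 rad/s (from 125 rpm).
x = r cosθ ⇒ ẋ = −rω sinθ.
|v| = rω|sinθ| = 0.0648·13.09·|sin 168.6°| = 0.16766 m/s = 167.66 mm/s.

168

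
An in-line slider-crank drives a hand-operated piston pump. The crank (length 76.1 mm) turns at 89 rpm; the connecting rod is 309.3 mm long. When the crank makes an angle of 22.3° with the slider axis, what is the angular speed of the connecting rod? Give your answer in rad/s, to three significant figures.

2.13

ω = 9.32 rad/s (converted from 89 rpm).
The rod makes angle φ with the slider axis where L sinφ = r sinθ; differentiating, L cosφ·φ̇ = r ω cosθ.
L cosφ = √(L² − r² sin²θ) = 0.30795 m.
|ω_rod| = r ω |cosθ| / √(L² − r² sin²θ) = 0.0761·9.32·0.92521/0.30795 = 2.1309 rad/s.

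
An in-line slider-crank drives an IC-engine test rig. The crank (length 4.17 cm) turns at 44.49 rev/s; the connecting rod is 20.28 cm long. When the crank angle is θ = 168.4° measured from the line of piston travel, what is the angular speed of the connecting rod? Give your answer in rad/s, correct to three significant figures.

ω = 279.5 rad/s (converted from 44.49 rev/s).
The rod makes angle φ with the slider axis where L sinφ = r sinθ; differentiating, L cosφ·φ̇ = r ω cosθ.
L cosφ = √(L² − r² sin²θ) = 0.20263 m.
|ω_rod| = r ω |cosθ| / √(L² − r² sin²θ) = 0.0417·279.5·0.97958/0.20263 = 56.353 rad/s.

56.4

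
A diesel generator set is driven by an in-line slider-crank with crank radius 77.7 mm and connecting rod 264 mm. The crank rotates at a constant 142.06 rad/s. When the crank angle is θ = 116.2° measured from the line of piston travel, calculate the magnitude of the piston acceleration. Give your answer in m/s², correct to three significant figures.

977

ω = 142.1 rad/s
x(θ) = r cosθ + √(L² − r² sin²θ); with ω constant, a = ω²·d²x/dθ².
d²x/dθ² = −r cosθ − r²(cos2θ)/√u − r⁴ sin²2θ/(4u^{3/2}),  u = L² − r² sin²θ = 0.0648355 m².
Substituting r = 0.0777 m, L = 0.264 m, θ = 116.2°: d²x/dθ² = +0.048425 m.
a = ω²·d²x/dθ² = (142.1)²·(+0.048425) = +977.27 m/s²;  |a| = 977.27 m/s².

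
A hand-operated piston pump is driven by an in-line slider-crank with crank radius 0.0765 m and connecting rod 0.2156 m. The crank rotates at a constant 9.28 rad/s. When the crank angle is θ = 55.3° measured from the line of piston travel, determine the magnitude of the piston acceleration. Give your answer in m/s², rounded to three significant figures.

2.96

ω = 9.28 rad/s
x(θ) = r cosθ + √(L² − r² sin²θ); with ω constant, a = ω²·d²x/dθ².
d²x/dθ² = −r cosθ − r²(cos2θ)/√u − r⁴ sin²2θ/(4u^{3/2}),  u = L² − r² sin²θ = 0.0425277 m².
Substituting r = 0.0765 m, L = 0.2156 m, θ = 55.3°: d²x/dθ² = -0.034421 m.
a = ω²·d²x/dθ² = (9.28)²·(-0.034421) = -2.9642 m/s²;  |a| = 2.9642 m/s².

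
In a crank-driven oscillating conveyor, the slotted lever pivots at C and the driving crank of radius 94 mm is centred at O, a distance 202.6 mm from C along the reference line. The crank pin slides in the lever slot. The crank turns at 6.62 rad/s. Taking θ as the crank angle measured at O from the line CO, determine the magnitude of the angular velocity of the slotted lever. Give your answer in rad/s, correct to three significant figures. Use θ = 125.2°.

ω = 6.62 rad/s
Crank pin A relative to C: A = (d + r cosθ, r sinθ); lever angle φ = atan2(r sinθ, d + r cosθ).
Differentiating tanφ: φ̇ = rω(d cosθ + r)/(d² + r² + 2dr cosθ).
d² + r² + 2dr cosθ = |CA|² = 0.0279271 m²;  d cosθ + r = -0.022785 m.
|ω_lever| = |0.094·6.62·-0.022785| / 0.0279271 = 0.50771 rad/s.

0.508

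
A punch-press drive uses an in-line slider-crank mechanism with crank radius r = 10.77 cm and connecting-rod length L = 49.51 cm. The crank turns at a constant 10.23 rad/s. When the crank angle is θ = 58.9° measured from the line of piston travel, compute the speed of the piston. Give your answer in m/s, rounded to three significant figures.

1.05

ω = 10.23 rad/s
For an in-line slider-crank, x = r cosθ + √(L² − r² sin²θ), so v = −rω sinθ·[1 + r cosθ/√(L² − r² sin²θ)].
With r = 0.1077 m, L = 0.4951 m, θ = 58.9°: √(L² − r² sin²θ) = 0.48644 m.
v = −0.1077·10.23·0.85627·[1 + 0.1077·0.51653/0.48644] = -1.0513 m/s.
|v| = 1.0513 m/s.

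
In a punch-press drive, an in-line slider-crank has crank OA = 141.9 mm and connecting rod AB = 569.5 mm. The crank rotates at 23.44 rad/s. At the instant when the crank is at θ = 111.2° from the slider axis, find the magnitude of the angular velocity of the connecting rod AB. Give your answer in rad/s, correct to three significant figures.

2.17

ω = 23.44 rad/s
The rod makes angle φ with the slider axis where L sinφ = r sinθ; differentiating, L cosφ·φ̇ = r ω cosθ.
L cosφ = √(L² − r² sin²θ) = 0.55392 m.
|ω_rod| = r ω |cosθ| / √(L² − r² sin²θ) = 0.1419·23.44·0.36162/0.55392 = 2.1715 rad/s.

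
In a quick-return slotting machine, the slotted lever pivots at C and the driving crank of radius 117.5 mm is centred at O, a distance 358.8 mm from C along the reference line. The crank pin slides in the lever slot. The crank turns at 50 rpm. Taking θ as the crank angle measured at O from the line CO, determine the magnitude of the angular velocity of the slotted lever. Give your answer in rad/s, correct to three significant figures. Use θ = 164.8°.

ω = 5.236 rad/s (from 50 rpm).
Crank pin A relative to C: A = (d + r cosθ, r sinθ); lever angle φ = atan2(r sinθ, d + r cosθ).
Differentiating tanφ: φ̇ = rω(d cosθ + r)/(d² + r² + 2dr cosθ).
d² + r² + 2dr cosθ = |CA|² = 0.0611754 m²;  d cosθ + r = -0.22875 m.
|ω_lever| = |0.1175·5.236·-0.22875| / 0.0611754 = 2.3005 rad/s.

2.30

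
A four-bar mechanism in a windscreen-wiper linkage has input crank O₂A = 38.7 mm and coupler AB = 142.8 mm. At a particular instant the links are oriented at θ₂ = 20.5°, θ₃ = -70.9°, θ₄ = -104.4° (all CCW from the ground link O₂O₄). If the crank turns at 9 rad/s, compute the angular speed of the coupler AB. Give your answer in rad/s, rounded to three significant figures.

3.62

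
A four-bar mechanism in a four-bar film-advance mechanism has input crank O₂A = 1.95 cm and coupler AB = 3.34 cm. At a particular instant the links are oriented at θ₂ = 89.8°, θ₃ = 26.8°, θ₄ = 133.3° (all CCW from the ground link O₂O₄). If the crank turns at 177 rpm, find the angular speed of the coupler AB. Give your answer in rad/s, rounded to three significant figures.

7.77

ω₂ = 18.54 rad/s (from 177 rpm).
Differentiating the loop-closure r₂e^{iθ₂}+r₃e^{iθ₃}=r₁+r₄e^{iθ₄} gives r₂ω₂e^{iθ₂}+r₃ω₃e^{iθ₃}=r₄ω₄e^{iθ₄}.
Eliminating the other unknown: ω₃ = r₂ω₂ sin(θ₄−θ₂) / [r₃ sin(θ₃−θ₄)].
Numerator sine = +0.68835; denominator sine = -0.95882.
Result = 0.0195·18.54·(+0.68835) / (0.0334·(-0.95882)) = -7.769 rad/s; magnitude 7.769 rad/s.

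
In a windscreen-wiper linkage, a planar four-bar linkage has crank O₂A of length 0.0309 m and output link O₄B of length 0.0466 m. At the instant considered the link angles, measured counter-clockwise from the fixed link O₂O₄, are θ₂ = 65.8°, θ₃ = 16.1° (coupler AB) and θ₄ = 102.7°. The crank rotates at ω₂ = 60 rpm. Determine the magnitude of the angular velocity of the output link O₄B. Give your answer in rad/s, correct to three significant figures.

3.18

ω₂ = 6.283 rad/s (from 60 rpm).
Differentiating the loop-closure r₂e^{iθ₂}+r₃e^{iθ₃}=r₁+r₄e^{iθ₄} gives r₂ω₂e^{iθ₂}+r₃ω₃e^{iθ₃}=r₄ω₄e^{iθ₄}.
Eliminating the other unknown: ω₄ = r₂ω₂ sin(θ₂−θ₃) / [r₄ sin(θ₄−θ₃)].
Numerator sine = +0.76267; denominator sine = +0.99824.
Result = 0.0309·6.283·(+0.76267) / (0.0466·(+0.99824)) = +3.1831 rad/s; magnitude 3.1831 rad/s.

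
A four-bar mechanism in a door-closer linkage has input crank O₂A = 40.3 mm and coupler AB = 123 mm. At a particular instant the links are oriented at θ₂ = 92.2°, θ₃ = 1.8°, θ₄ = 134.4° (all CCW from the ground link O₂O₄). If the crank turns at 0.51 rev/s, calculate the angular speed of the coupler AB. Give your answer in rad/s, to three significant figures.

0.958

ω₂ = 3.204 rad/s (from 0.51 rev/s).
Differentiating the loop-closure r₂e^{iθ₂}+r₃e^{iθ₃}=r₁+r₄e^{iθ₄} gives r₂ω₂e^{iθ₂}+r₃ω₃e^{iθ₃}=r₄ω₄e^{iθ₄}.
Eliminating the other unknown: ω₃ = r₂ω₂ sin(θ₄−θ₂) / [r₃ sin(θ₃−θ₄)].
Numerator sine = +0.67172; denominator sine = -0.73610.
Result = 0.0403·3.204·(+0.67172) / (0.123·(-0.73610)) = -0.95808 rad/s; magnitude 0.95808 rad/s.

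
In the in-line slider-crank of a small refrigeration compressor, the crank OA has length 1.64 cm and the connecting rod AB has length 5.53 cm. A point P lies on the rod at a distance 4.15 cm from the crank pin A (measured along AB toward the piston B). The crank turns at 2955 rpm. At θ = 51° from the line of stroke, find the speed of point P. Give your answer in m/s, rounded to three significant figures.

ω = 309.4 rad/s.  Crank-pin speed |V_A| = rω = 5.0749 m/s, perpendicular to OA.
Rod angle: sinφ = −(r/L) sinθ ⇒ φ = -13.325°; ω_rod = −rω cosθ/√(L²−r²sin²θ) = -59.351 rad/s.
V_P = V_A + ω_rod × AP, with AP = 0.0415 m along the rod.
Components: V_Px = −rω sinθ − a·ω_rod·sinφ = -4.5116 m/s;  V_Py = rω cosθ + a·ω_rod·cosφ = +0.797 m/s.
|V_P| = √(V_Px² + V_Py²) = 4.5815 m/s.

4.58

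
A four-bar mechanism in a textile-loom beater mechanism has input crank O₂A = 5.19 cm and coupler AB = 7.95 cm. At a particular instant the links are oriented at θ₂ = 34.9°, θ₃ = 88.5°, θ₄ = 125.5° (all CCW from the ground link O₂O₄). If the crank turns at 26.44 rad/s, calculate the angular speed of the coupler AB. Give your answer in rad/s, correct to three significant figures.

ω₂ = 26.44 rad/s
Differentiating the loop-closure r₂e^{iθ₂}+r₃e^{iθ₃}=r₁+r₄e^{iθ₄} gives r₂ω₂e^{iθ₂}+r₃ω₃e^{iθ₃}=r₄ω₄e^{iθ₄}.
Eliminating the other unknown: ω₃ = r₂ω₂ sin(θ₄−θ₂) / [r₃ sin(θ₃−θ₄)].
Numerator sine = +0.99995; denominator sine = -0.60182.
Result = 0.0519·26.44·(+0.99995) / (0.0795·(-0.60182)) = -28.68 rad/s; magnitude 28.68 rad/s.

28.7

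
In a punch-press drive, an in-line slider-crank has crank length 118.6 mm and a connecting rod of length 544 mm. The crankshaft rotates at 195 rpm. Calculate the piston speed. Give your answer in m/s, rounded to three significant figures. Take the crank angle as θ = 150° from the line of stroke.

ω = 2π·195/60 = 20.42 rad/s
For an in-line slider-crank, x = r cosθ + √(L² − r² sin²θ), so v = −rω sinθ·[1 + r cosθ/√(L² − r² sin²θ)].
With r = 0.1186 m, L = 0.544 m, θ = 150°: √(L² − r² sin²θ) = 0.54076 m.
v = −0.1186·20.42·0.50000·[1 + 0.1186·-0.86603/0.54076] = -0.98093 m/s.
|v| = 0.98093 m/s.

0.981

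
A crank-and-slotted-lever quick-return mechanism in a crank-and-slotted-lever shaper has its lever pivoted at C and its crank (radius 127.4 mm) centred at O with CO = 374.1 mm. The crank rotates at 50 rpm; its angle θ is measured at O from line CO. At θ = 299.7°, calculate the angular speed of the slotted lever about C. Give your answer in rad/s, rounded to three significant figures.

ω = 5.236 rad/s (from 50 rpm).
Crank pin A relative to C: A = (d + r cosθ, r sinθ); lever angle φ = atan2(r sinθ, d + r cosθ).
Differentiating tanφ: φ̇ = rω(d cosθ + r)/(d² + r² + 2dr cosθ).
d² + r² + 2dr cosθ = |CA|² = 0.203409 m²;  d cosθ + r = +0.31275 m.
|ω_lever| = |0.1274·5.236·+0.31275| / 0.203409 = 1.0256 rad/s.

1.03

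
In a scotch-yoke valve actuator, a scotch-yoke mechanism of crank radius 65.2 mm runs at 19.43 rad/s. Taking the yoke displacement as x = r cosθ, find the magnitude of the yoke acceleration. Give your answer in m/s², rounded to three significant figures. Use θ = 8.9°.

24.3

ω = 19.43 rad/s
x = r cosθ ⇒ ẍ = −rω² cosθ (ω constant).
|a| = rω²|cosθ| = 0.0652·(19.43)²·|cos 8.9°| = 24.318 m/s².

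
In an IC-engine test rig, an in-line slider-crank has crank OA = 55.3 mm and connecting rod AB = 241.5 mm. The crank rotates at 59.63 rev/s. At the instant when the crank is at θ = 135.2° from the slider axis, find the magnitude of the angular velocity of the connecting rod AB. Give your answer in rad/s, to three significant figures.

ω = 374.7 rad/s (converted from 59.63 rev/s).
The rod makes angle φ with the slider axis where L sinφ = r sinθ; differentiating, L cosφ·φ̇ = r ω cosθ.
L cosφ = √(L² − r² sin²θ) = 0.23834 m.
|ω_rod| = r ω |cosθ| / √(L² − r² sin²θ) = 0.0553·374.7·0.70957/0.23834 = 61.685 rad/s.

61.7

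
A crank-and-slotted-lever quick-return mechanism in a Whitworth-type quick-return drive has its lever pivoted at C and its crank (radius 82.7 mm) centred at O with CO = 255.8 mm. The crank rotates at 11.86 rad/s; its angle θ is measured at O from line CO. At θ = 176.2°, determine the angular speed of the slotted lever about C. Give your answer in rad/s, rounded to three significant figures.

ω = 11.86 rad/s
Crank pin A relative to C: A = (d + r cosθ, r sinθ); lever angle φ = atan2(r sinθ, d + r cosθ).
Differentiating tanφ: φ̇ = rω(d cosθ + r)/(d² + r² + 2dr cosθ).
d² + r² + 2dr cosθ = |CA|² = 0.0300566 m²;  d cosθ + r = -0.17254 m.
|ω_lever| = |0.0827·11.86·-0.17254| / 0.0300566 = 5.6303 rad/s.

5.63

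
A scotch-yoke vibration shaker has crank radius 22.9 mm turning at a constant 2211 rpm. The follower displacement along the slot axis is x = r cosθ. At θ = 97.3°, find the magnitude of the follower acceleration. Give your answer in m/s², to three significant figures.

156

ω = 231.5 rad/s (from 2211 rpm).
x = r cosθ ⇒ ẍ = −rω² cosθ (ω constant).
|a| = rω²|cosθ| = 0.0229·(231.5)²·|cos 97.3°| = 155.99 m/s².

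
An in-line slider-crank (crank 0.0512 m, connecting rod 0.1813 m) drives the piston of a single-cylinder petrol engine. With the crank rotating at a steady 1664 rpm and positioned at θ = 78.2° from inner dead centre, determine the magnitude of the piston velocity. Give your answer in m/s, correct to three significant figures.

ω = 2π·1664/60 = 174.3 rad/s
For an in-line slider-crank, x = r cosθ + √(L² − r² sin²θ), so v = −rω sinθ·[1 + r cosθ/√(L² − r² sin²θ)].
With r = 0.0512 m, L = 0.1813 m, θ = 78.2°: √(L² − r² sin²θ) = 0.17424 m.
v = −0.0512·174.3·0.97887·[1 + 0.0512·0.20450/0.17424] = -9.258 m/s.
|v| = 9.258 m/s.

9.26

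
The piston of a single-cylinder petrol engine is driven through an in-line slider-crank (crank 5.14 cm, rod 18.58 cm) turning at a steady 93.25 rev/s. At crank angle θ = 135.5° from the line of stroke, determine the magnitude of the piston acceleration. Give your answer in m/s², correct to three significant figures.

ω = 2π·93.2 = 585.9 rad/s
x(θ) = r cosθ + √(L² − r² sin²θ); with ω constant, a = ω²·d²x/dθ².
d²x/dθ² = −r cosθ − r²(cos2θ)/√u − r⁴ sin²2θ/(4u^{3/2}),  u = L² − r² sin²θ = 0.0332237 m².
Substituting r = 0.0514 m, L = 0.1858 m, θ = 135.5°: d²x/dθ² = +0.03612 m.
a = ω²·d²x/dθ² = (585.9)²·(+0.03612) = +12400 m/s²;  |a| = 12400 m/s².

12400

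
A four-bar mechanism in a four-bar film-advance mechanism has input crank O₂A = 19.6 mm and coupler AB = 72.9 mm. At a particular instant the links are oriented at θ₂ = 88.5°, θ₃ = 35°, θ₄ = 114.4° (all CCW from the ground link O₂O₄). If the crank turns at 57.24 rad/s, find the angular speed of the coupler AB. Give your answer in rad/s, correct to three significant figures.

ω₂ = 57.24 rad/s
Differentiating the loop-closure r₂e^{iθ₂}+r₃e^{iθ₃}=r₁+r₄e^{iθ₄} gives r₂ω₂e^{iθ₂}+r₃ω₃e^{iθ₃}=r₄ω₄e^{iθ₄}.
Eliminating the other unknown: ω₃ = r₂ω₂ sin(θ₄−θ₂) / [r₃ sin(θ₃−θ₄)].
Numerator sine = +0.43680; denominator sine = -0.98294.
Result = 0.0196·57.24·(+0.43680) / (0.0729·(-0.98294)) = -6.8389 rad/s; magnitude 6.8389 rad/s.

6.84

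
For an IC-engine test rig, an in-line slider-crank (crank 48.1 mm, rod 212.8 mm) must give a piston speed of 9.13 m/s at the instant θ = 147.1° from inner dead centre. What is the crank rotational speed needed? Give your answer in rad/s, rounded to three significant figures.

432

For an in-line slider-crank, |v_piston| = rω|sinθ|·[1 + r cosθ/√(L² − r² sin²θ)].
With r = 0.0481 m, L = 0.2128 m, θ = 147.1°: the bracketed kinematic factor |dx/dθ| = 0.021131 m.
ω = v/|dx/dθ| = 9.13/0.021131 = 432.08 rad/s.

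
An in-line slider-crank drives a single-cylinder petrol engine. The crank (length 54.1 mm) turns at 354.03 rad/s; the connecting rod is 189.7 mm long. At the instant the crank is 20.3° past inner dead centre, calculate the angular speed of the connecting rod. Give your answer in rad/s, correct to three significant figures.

ω = 354 rad/s
The rod makes angle φ with the slider axis where L sinφ = r sinθ; differentiating, L cosφ·φ̇ = r ω cosθ.
L cosφ = √(L² − r² sin²θ) = 0.18877 m.
|ω_rod| = r ω |cosθ| / √(L² − r² sin²θ) = 0.0541·354·0.93789/0.18877 = 95.161 rad/s.

95.2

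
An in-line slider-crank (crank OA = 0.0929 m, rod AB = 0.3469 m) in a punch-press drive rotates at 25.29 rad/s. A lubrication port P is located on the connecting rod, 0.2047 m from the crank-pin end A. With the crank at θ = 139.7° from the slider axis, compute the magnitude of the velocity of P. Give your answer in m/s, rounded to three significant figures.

ω = 25.29 rad/s.  Crank-pin speed |V_A| = rω = 2.3494 m/s, perpendicular to OA.
Rod angle: sinφ = −(r/L) sinθ ⇒ φ = -9.975°; ω_rod = −rω cosθ/√(L²−r²sin²θ) = +5.2446 rad/s.
V_P = V_A + ω_rod × AP, with AP = 0.2047 m along the rod.
Components: V_Px = −rω sinθ − a·ω_rod·sinφ = -1.3336 m/s;  V_Py = rω cosθ + a·ω_rod·cosφ = -0.73451 m/s.
|V_P| = √(V_Px² + V_Py²) = 1.5225 m/s.

1.52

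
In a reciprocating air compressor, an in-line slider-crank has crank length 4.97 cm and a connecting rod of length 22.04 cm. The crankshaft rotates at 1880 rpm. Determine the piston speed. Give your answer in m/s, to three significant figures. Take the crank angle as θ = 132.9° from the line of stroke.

6.05

ω = 2π·1880/60 = 196.9 rad/s
For an in-line slider-crank, x = r cosθ + √(L² − r² sin²θ), so v = −rω sinθ·[1 + r cosθ/√(L² − r² sin²θ)].
With r = 0.0497 m, L = 0.2204 m, θ = 132.9°: √(L² − r² sin²θ) = 0.21737 m.
v = −0.0497·196.9·0.73254·[1 + 0.0497·-0.68072/0.21737] = -6.0521 m/s.
|v| = 6.0521 m/s.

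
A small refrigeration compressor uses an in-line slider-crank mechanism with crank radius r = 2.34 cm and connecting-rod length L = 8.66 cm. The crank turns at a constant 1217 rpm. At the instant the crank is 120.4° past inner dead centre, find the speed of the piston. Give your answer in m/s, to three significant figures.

ω = 2π·1217/60 = 127.4 rad/s
For an in-line slider-crank, x = r cosθ + √(L² − r² sin²θ), so v = −rω sinθ·[1 + r cosθ/√(L² − r² sin²θ)].
With r = 0.0234 m, L = 0.0866 m, θ = 120.4°: √(L² − r² sin²θ) = 0.084215 m.
v = −0.0234·127.4·0.86251·[1 + 0.0234·-0.50603/0.084215] = -2.2105 m/s.
|v| = 2.2105 m/s.

2.21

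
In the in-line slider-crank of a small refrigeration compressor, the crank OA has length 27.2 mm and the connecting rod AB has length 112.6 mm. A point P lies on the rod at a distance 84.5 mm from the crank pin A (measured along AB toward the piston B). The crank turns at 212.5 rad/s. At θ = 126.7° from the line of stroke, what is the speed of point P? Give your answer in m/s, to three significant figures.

ω = 212.5 rad/s.  Crank-pin speed |V_A| = rω = 5.78 m/s, perpendicular to OA.
Rod angle: sinφ = −(r/L) sinθ ⇒ φ = -11.168°; ω_rod = −rω cosθ/√(L²−r²sin²θ) = +31.269 rad/s.
V_P = V_A + ω_rod × AP, with AP = 0.0845 m along the rod.
Components: V_Px = −rω sinθ − a·ω_rod·sinφ = -4.1225 m/s;  V_Py = rω cosθ + a·ω_rod·cosφ = -0.86203 m/s.
|V_P| = √(V_Px² + V_Py²) = 4.2117 m/s.

4.21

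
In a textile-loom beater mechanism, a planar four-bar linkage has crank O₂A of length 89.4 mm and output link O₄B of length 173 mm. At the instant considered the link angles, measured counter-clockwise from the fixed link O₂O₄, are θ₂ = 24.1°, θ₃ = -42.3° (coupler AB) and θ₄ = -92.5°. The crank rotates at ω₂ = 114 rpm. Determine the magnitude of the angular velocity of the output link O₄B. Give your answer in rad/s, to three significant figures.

ω₂ = 11.94 rad/s (from 114 rpm).
Differentiating the loop-closure r₂e^{iθ₂}+r₃e^{iθ₃}=r₁+r₄e^{iθ₄} gives r₂ω₂e^{iθ₂}+r₃ω₃e^{iθ₃}=r₄ω₄e^{iθ₄}.
Eliminating the other unknown: ω₄ = r₂ω₂ sin(θ₂−θ₃) / [r₄ sin(θ₄−θ₃)].
Numerator sine = +0.91636; denominator sine = -0.76828.
Result = 0.0894·11.94·(+0.91636) / (0.173·(-0.76828)) = -7.3582 rad/s; magnitude 7.3582 rad/s.

7.36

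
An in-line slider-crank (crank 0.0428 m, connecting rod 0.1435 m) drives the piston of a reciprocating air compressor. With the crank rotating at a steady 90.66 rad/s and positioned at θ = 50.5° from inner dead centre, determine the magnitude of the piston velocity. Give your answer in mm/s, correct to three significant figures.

ω = 90.66 rad/s
For an in-line slider-crank, x = r cosθ + √(L² − r² sin²θ), so v = −rω sinθ·[1 + r cosθ/√(L² − r² sin²θ)].
With r = 0.0428 m, L = 0.1435 m, θ = 50.5°: √(L² − r² sin²θ) = 0.13965 m.
v = −0.0428·90.66·0.77162·[1 + 0.0428·0.63608/0.13965] = -3.5778 m/s.
|v| = 3.5778 m/s = 3577.8 mm/s.

3580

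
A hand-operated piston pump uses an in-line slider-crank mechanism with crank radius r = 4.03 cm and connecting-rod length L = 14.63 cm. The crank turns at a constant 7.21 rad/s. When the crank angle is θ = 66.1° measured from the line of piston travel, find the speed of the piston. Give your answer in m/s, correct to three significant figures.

0.296

ω = 7.21 rad/s
For an in-line slider-crank, x = r cosθ + √(L² − r² sin²θ), so v = −rω sinθ·[1 + r cosθ/√(L² − r² sin²θ)].
With r = 0.0403 m, L = 0.1463 m, θ = 66.1°: √(L² − r² sin²θ) = 0.14158 m.
v = −0.0403·7.21·0.91425·[1 + 0.0403·0.40514/0.14158] = -0.29628 m/s.
|v| = 0.29628 m/s.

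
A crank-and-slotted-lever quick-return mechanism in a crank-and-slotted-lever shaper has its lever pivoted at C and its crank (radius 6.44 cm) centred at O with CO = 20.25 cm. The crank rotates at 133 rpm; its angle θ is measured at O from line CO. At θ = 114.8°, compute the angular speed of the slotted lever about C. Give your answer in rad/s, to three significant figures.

ω = 13.93 rad/s (from 133 rpm).
Crank pin A relative to C: A = (d + r cosθ, r sinθ); lever angle φ = atan2(r sinθ, d + r cosθ).
Differentiating tanφ: φ̇ = rω(d cosθ + r)/(d² + r² + 2dr cosθ).
d² + r² + 2dr cosθ = |CA|² = 0.0342135 m²;  d cosθ + r = -0.020539 m.
|ω_lever| = |0.0644·13.93·-0.020539| / 0.0342135 = 0.53845 rad/s.

0.538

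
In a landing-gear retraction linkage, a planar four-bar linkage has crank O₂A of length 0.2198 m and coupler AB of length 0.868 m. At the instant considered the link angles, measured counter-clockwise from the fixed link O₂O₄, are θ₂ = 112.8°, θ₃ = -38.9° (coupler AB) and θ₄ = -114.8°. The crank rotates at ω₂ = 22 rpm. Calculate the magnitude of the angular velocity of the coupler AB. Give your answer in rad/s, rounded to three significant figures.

ω₂ = 2.304 rad/s (from 22 rpm).
Differentiating the loop-closure r₂e^{iθ₂}+r₃e^{iθ₃}=r₁+r₄e^{iθ₄} gives r₂ω₂e^{iθ₂}+r₃ω₃e^{iθ₃}=r₄ω₄e^{iθ₄}.
Eliminating the other unknown: ω₃ = r₂ω₂ sin(θ₄−θ₂) / [r₃ sin(θ₃−θ₄)].
Numerator sine = +0.73846; denominator sine = +0.96987.
Result = 0.2198·2.304·(+0.73846) / (0.868·(+0.96987)) = +0.44419 rad/s; magnitude 0.44419 rad/s.

0.444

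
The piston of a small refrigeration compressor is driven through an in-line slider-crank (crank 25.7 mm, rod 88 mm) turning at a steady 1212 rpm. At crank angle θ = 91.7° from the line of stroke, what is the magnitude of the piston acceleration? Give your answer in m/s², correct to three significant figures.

ω = 2π·1212/60 = 126.9 rad/s
x(θ) = r cosθ + √(L² − r² sin²θ); with ω constant, a = ω²·d²x/dθ².
d²x/dθ² = −r cosθ − r²(cos2θ)/√u − r⁴ sin²2θ/(4u^{3/2}),  u = L² − r² sin²θ = 0.00708409 m².
Substituting r = 0.0257 m, L = 0.088 m, θ = 91.7°: d²x/dθ² = +0.0085953 m.
a = ω²·d²x/dθ² = (126.9)²·(+0.0085953) = +138.46 m/s²;  |a| = 138.46 m/s².

138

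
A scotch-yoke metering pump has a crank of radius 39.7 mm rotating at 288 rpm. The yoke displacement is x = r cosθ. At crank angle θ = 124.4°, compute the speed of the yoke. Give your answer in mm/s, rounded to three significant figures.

988

ω = 30.16 rad/s (from 288 rpm).
x = r cosθ ⇒ ẋ = −rω sinθ.
|v| = rω|sinθ| = 0.0397·30.16·|sin 124.4°| = 0.98793 m/s = 987.93 mm/s.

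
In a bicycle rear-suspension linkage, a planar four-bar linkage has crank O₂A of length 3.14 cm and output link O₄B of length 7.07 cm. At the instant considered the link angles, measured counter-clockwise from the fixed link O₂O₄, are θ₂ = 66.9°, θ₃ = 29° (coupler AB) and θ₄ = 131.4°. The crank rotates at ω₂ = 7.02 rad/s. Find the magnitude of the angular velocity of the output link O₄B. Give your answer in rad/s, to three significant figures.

1.96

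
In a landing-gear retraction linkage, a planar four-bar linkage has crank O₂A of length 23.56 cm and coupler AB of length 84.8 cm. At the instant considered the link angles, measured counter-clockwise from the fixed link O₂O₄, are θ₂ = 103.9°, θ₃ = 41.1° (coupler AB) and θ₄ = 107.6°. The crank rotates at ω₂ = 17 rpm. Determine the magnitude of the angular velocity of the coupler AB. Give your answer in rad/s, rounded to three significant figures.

0.0348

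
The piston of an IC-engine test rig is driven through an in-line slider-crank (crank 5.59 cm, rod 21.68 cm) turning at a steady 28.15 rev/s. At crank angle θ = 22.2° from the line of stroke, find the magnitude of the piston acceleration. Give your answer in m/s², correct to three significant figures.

1950

ω = 2π·28.1 = 176.9 rad/s
x(θ) = r cosθ + √(L² − r² sin²θ); with ω constant, a = ω²·d²x/dθ².
d²x/dθ² = −r cosθ − r²(cos2θ)/√u − r⁴ sin²2θ/(4u^{3/2}),  u = L² − r² sin²θ = 0.0465561 m².
Substituting r = 0.0559 m, L = 0.2168 m, θ = 22.2°: d²x/dθ² = -0.062222 m.
a = ω²·d²x/dθ² = (176.9)²·(-0.062222) = -1946.5 m/s²;  |a| = 1946.5 m/s².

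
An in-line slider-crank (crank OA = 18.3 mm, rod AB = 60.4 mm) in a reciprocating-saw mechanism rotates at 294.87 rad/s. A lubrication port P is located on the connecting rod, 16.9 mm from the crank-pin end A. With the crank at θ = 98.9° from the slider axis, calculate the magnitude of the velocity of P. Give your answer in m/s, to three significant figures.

5.29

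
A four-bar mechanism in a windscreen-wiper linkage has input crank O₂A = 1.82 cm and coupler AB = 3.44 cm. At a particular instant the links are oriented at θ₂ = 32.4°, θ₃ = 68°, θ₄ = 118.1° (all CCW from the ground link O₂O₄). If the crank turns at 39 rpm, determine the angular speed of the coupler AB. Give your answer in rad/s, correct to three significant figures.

2.81

ω₂ = 4.084 rad/s (from 39 rpm).
Differentiating the loop-closure r₂e^{iθ₂}+r₃e^{iθ₃}=r₁+r₄e^{iθ₄} gives r₂ω₂e^{iθ₂}+r₃ω₃e^{iθ₃}=r₄ω₄e^{iθ₄}.
Eliminating the other unknown: ω₃ = r₂ω₂ sin(θ₄−θ₂) / [r₃ sin(θ₃−θ₄)].
Numerator sine = +0.99719; denominator sine = -0.76717.
Result = 0.0182·4.084·(+0.99719) / (0.0344·(-0.76717)) = -2.8086 rad/s; magnitude 2.8086 rad/s.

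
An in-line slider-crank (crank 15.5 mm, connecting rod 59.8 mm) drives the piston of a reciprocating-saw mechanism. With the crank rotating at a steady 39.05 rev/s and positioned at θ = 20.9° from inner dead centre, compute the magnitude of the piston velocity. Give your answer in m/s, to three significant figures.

ω = 2π·39 = 245.4 rad/s
For an in-line slider-crank, x = r cosθ + √(L² − r² sin²θ), so v = −rω sinθ·[1 + r cosθ/√(L² − r² sin²θ)].
With r = 0.0155 m, L = 0.0598 m, θ = 20.9°: √(L² − r² sin²θ) = 0.059544 m.
v = −0.0155·245.4·0.35674·[1 + 0.0155·0.93420/0.059544] = -1.6866 m/s.
|v| = 1.6866 m/s.

1.69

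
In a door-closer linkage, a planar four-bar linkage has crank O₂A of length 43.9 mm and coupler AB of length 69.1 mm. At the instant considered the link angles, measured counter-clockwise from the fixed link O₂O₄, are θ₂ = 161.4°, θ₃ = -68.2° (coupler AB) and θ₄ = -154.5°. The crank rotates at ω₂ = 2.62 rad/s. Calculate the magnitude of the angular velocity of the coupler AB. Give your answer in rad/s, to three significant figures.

1.16

ω₂ = 2.62 rad/s
Differentiating the loop-closure r₂e^{iθ₂}+r₃e^{iθ₃}=r₁+r₄e^{iθ₄} gives r₂ω₂e^{iθ₂}+r₃ω₃e^{iθ₃}=r₄ω₄e^{iθ₄}.
Eliminating the other unknown: ω₃ = r₂ω₂ sin(θ₄−θ₂) / [r₃ sin(θ₃−θ₄)].
Numerator sine = +0.69591; denominator sine = +0.99792.
Result = 0.0439·2.62·(+0.69591) / (0.0691·(+0.99792)) = +1.1608 rad/s; magnitude 1.1608 rad/s.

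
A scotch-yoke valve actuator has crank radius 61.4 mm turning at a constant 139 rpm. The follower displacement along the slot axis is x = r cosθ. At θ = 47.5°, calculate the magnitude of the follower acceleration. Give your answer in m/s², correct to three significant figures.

8.79

ω = 14.56 rad/s (from 139 rpm).
x = r cosθ ⇒ ẍ = −rω² cosθ (ω constant).
|a| = rω²|cosθ| = 0.0614·(14.56)²·|cos 47.5°| = 8.789 m/s².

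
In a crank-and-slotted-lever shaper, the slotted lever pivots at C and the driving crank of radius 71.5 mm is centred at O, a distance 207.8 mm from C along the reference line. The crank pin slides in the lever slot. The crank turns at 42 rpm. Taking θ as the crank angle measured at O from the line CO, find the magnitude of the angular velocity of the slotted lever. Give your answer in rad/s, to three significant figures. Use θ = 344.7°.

ω = 4.398 rad/s (from 42 rpm).
Crank pin A relative to C: A = (d + r cosθ, r sinθ); lever angle φ = atan2(r sinθ, d + r cosθ).
Differentiating tanφ: φ̇ = rω(d cosθ + r)/(d² + r² + 2dr cosθ).
d² + r² + 2dr cosθ = |CA|² = 0.0769553 m²;  d cosθ + r = +0.27194 m.
|ω_lever| = |0.0715·4.398·+0.27194| / 0.0769553 = 1.1112 rad/s.

1.11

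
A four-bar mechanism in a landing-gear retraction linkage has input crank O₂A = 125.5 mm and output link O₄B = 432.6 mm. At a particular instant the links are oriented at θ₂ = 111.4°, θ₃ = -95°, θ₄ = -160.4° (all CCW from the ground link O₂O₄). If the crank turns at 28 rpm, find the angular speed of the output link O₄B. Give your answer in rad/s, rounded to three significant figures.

ω₂ = 2.932 rad/s (from 28 rpm).
Differentiating the loop-closure r₂e^{iθ₂}+r₃e^{iθ₃}=r₁+r₄e^{iθ₄} gives r₂ω₂e^{iθ₂}+r₃ω₃e^{iθ₃}=r₄ω₄e^{iθ₄}.
Eliminating the other unknown: ω₄ = r₂ω₂ sin(θ₂−θ₃) / [r₄ sin(θ₄−θ₃)].
Numerator sine = -0.44464; denominator sine = -0.90924.
Result = 0.1255·2.932·(-0.44464) / (0.4326·(-0.90924)) = +0.41598 rad/s; magnitude 0.41598 rad/s.

0.416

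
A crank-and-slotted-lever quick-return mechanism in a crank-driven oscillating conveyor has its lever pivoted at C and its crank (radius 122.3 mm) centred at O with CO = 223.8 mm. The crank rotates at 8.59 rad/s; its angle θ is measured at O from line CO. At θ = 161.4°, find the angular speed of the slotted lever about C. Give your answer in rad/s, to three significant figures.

7.17

ω = 8.59 rad/s
Crank pin A relative to C: A = (d + r cosθ, r sinθ); lever angle φ = atan2(r sinθ, d + r cosθ).
Differentiating tanφ: φ̇ = rω(d cosθ + r)/(d² + r² + 2dr cosθ).
d² + r² + 2dr cosθ = |CA|² = 0.0131615 m²;  d cosθ + r = -0.089811 m.
|ω_lever| = |0.1223·8.59·-0.089811| / 0.0131615 = 7.1687 rad/s.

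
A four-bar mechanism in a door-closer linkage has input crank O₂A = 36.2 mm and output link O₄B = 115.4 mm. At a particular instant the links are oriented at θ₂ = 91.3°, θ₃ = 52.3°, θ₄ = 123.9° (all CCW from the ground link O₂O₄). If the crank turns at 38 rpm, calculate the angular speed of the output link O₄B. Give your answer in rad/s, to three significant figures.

0.828

ω₂ = 3.979 rad/s (from 38 rpm).
Differentiating the loop-closure r₂e^{iθ₂}+r₃e^{iθ₃}=r₁+r₄e^{iθ₄} gives r₂ω₂e^{iθ₂}+r₃ω₃e^{iθ₃}=r₄ω₄e^{iθ₄}.
Eliminating the other unknown: ω₄ = r₂ω₂ sin(θ₂−θ₃) / [r₄ sin(θ₄−θ₃)].
Numerator sine = +0.62932; denominator sine = +0.94888.
Result = 0.0362·3.979·(+0.62932) / (0.1154·(+0.94888)) = +0.8279 rad/s; magnitude 0.8279 rad/s.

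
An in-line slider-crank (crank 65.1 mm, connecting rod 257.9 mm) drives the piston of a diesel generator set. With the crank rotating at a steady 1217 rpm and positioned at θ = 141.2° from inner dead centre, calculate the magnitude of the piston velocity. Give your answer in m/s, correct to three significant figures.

ω = 2π·1217/60 = 127.4 rad/s
For an in-line slider-crank, x = r cosθ + √(L² − r² sin²θ), so v = −rω sinθ·[1 + r cosθ/√(L² − r² sin²θ)].
With r = 0.0651 m, L = 0.2579 m, θ = 141.2°: √(L² − r² sin²θ) = 0.25465 m.
v = −0.0651·127.4·0.62660·[1 + 0.0651·-0.77934/0.25465] = -4.1629 m/s.
|v| = 4.1629 m/s.

4.16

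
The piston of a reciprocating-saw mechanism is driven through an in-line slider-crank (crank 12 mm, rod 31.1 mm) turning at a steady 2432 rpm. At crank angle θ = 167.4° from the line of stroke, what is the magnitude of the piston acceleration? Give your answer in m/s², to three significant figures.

ω = 2π·2432/60 = 254.7 rad/s
x(θ) = r cosθ + √(L² − r² sin²θ); with ω constant, a = ω²·d²x/dθ².
d²x/dθ² = −r cosθ − r²(cos2θ)/√u − r⁴ sin²2θ/(4u^{3/2}),  u = L² − r² sin²θ = 0.000960358 m².
Substituting r = 0.012 m, L = 0.0311 m, θ = 167.4°: d²x/dθ² = +0.0074749 m.
a = ω²·d²x/dθ² = (254.7)²·(+0.0074749) = +484.83 m/s²;  |a| = 484.83 m/s².

485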